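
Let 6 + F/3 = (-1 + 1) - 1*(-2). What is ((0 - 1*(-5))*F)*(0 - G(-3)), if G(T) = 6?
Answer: 360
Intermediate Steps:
F = -12 (F = -18 + 3*((-1 + 1) - 1*(-2)) = -18 + 3*(0 + 2) = -18 + 3*2 = -18 + 6 = -12)
((0 - 1*(-5))*F)*(0 - G(-3)) = ((0 - 1*(-5))*(-12))*(0 - 1*6) = ((0 + 5)*(-12))*(0 - 6) = (5*(-12))*(-6) = -60*(-6) = 360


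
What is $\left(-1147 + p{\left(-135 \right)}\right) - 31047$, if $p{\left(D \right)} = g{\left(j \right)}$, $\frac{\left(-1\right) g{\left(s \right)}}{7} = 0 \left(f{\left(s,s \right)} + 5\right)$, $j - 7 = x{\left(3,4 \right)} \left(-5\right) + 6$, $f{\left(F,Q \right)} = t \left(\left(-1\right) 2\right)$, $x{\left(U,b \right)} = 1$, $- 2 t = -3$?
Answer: $-32194$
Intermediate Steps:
$t = \frac{3}{2}$ ($t = \left(- \frac{1}{2}\right) \left(-3\right) = \frac{3}{2} \approx 1.5$)
$f{\left(F,Q \right)} = -3$ ($f{\left(F,Q \right)} = \frac{3 \left(\left(-1\right) 2\right)}{2} = \frac{3}{2} \left(-2\right) = -3$)
$j = 8$ ($j = 7 + \left(1 \left(-5\right) + 6\right) = 7 + \left(-5 + 6\right) = 7 + 1 = 8$)
$g{\left(s \right)} = 0$ ($g{\left(s \right)} = - 7 \cdot 0 \left(-3 + 5\right) = - 7 \cdot 0 \cdot 2 = \left(-7\right) 0 = 0$)
$p{\left(D \right)} = 0$
$\left(-1147 + p{\left(-135 \right)}\right) - 31047 = \left(-1147 + 0\right) - 31047 = -1147 - 31047 = -32194$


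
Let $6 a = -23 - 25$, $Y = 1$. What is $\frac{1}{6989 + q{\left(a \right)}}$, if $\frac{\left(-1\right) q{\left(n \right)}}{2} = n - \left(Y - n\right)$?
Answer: $\frac{1}{7023} \approx 0.00014239$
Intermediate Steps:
$a = -8$ ($a = \frac{-23 - 25}{6} = \frac{1}{6} \left(-48\right) = -8$)
$q{\left(n \right)} = 2 - 4 n$ ($q{\left(n \right)} = - 2 \left(n + \left(n - 1\right)\right) = - 2 \left(n + \left(-1 + n\right)\right) = - 2 \left(-1 + 2 n\right) = 2 - 4 n$)
$\frac{1}{6989 + q{\left(a \right)}} = \frac{1}{6989 + \left(2 - -32\right)} = \frac{1}{6989 + \left(2 + 32\right)} = \frac{1}{6989 + 34} = \frac{1}{7023}$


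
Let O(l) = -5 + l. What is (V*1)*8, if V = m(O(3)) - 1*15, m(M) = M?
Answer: -136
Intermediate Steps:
V = -17 (V = (-5 + 3) - 1*15 = -2 - 15 = -17)
(V*1)*8 = -17*1*8 = -17*8 = -136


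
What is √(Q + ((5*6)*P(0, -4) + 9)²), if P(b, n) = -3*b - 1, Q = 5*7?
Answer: 2*√119 ≈ 21.817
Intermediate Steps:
Q = 35
P(b, n) = -1 - 3*b
√(Q + ((5*6)*P(0, -4) + 9)²) = √(35 + ((5*6)*(-1 - 3*0) + 9)²) = √(35 + (30*(-1 + 0) + 9)²) = √(35 + (30*(-1) + 9)²) = √(35 + (-30 + 9)²) = √(35 + (-21)²) = √(35 + 441) = √476 = 2*√119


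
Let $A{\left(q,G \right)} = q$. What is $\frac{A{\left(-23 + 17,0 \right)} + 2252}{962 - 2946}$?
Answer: $- \frac{1123}{992} \approx -1.1321$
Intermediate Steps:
$\frac{A{\left(-23 + 17,0 \right)} + 2252}{962 - 2946} = \frac{\left(-23 + 17\right) + 2252}{962 - 2946} = \frac{-6 + 2252}{-1984} = 2246 \left(- \frac{1}{1984}\right) = - \frac{1123}{992}$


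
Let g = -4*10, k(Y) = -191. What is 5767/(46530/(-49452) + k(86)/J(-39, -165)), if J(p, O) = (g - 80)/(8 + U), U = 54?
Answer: 1425948420/24167791 ≈ 59.002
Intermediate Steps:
g = -40
J(p, O) = -60/31 (J(p, O) = (-40 - 80)/(8 + 54) = -120/62 = -120*1/62 = -60/31)
5767/(46530/(-49452) + k(86)/J(-39, -165)) = 5767/(46530/(-49452) - 191/(-60/31)) = 5767/(46530*(-1/49452) - 191*(-31/60)) = 5767/(-7755/8242 + 5921/60) = 5767/(24167791/247260) = 5767*(247260/24167791) = 1425948420/24167791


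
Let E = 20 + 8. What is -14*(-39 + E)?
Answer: 154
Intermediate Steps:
E = 28
-14*(-39 + E) = -14*(-39 + 28) = -14*(-11) = 154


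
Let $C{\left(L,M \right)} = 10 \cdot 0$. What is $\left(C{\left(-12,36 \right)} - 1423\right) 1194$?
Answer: $-1699062$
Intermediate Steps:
$C{\left(L,M \right)} = 0$
$\left(C{\left(-12,36 \right)} - 1423\right) 1194 = \left(0 - 1423\right) 1194 = \left(-1423\right) 1194 = -1699062$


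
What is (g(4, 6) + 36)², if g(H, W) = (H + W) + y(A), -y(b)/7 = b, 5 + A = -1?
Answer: 7744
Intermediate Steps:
A = -6 (A = -5 - 1 = -6)
y(b) = -7*b
g(H, W) = 42 + H + W (g(H, W) = (H + W) - 7*(-6) = (H + W) + 42 = 42 + H + W)
(g(4, 6) + 36)² = ((42 + 4 + 6) + 36)² = (52 + 36)² = 88² = 7744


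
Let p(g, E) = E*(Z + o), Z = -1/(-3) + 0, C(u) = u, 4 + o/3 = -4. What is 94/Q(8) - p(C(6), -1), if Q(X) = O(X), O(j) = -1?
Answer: -353/3 ≈ -117.67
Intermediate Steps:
o = -24 (o = -12 + 3*(-4) = -12 - 12 = -24)
Q(X) = -1
Z = 1/3 (Z = -1*(-1/3) + 0 = 1/3 + 0 = 1/3 ≈ 0.33333)
p(g, E) = -71*E/3 (p(g, E) = E*(1/3 - 24) = E*(-71/3) = -71*E/3)
94/Q(8) - p(C(6), -1) = 94/(-1) - (-71)*(-1)/3 = 94*(-1) - 1*71/3 = -94 - 71/3 = -353/3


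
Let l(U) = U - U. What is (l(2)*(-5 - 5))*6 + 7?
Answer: 7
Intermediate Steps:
l(U) = 0
(l(2)*(-5 - 5))*6 + 7 = (0*(-5 - 5))*6 + 7 = (0*(-10))*6 + 7 = 0*6 + 7 = 0 + 7 = 7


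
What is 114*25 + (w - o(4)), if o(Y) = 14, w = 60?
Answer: 2896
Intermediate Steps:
114*25 + (w - o(4)) = 114*25 + (60 - 1*14) = 2850 + (60 - 14) = 2850 + 46 = 2896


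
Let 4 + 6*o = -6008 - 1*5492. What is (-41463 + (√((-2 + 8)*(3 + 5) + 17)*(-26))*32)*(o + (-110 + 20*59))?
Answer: 35132982 + 2114944*√65/3 ≈ 4.0817e+7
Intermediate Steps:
o = -5752/3 (o = -⅔ + (-6008 - 1*5492)/6 = -⅔ + (-6008 - 5492)/6 = -⅔ + (⅙)*(-11500) = -⅔ - 5750/3 = -5752/3 ≈ -1917.3)
(-41463 + (√((-2 + 8)*(3 + 5) + 17)*(-26))*32)*(o + (-110 + 20*59)) = (-41463 + (√((-2 + 8)*(3 + 5) + 17)*(-26))*32)*(-5752/3 + (-110 + 20*59)) = (-41463 + (√(6*8 + 17)*(-26))*32)*(-5752/3 + (-110 + 1180)) = (-41463 + (√(48 + 17)*(-26))*32)*(-5752/3 + 1070) = (-41463 + (√65*(-26))*32)*(-2542/3) = (-41463 - 26*√65*32)*(-2542/3) = (-41463 - 832*√65)*(-2542/3) = 35132982 + 2114944*√65/3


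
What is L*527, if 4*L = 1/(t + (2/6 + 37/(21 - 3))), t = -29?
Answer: -4743/958 ≈ -4.9509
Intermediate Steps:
L = -9/958 (L = 1/(4*(-29 + (2/6 + 37/(21 - 3)))) = 1/(4*(-29 + (2*(1/6) + 37/18))) = 1/(4*(-29 + (1/3 + 37*(1/18)))) = 1/(4*(-29 + (1/3 + 37/18))) = 1/(4*(-29 + 43/18)) = 1/(4*(-479/18)) = (1/4)*(-18/479) = -9/958 ≈ -0.0093946)
L*527 = -9/958*527 = -4743/958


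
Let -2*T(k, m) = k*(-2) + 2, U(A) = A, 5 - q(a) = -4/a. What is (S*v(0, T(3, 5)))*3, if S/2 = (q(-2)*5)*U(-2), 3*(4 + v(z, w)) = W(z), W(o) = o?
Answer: 720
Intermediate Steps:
q(a) = 5 + 4/a (q(a) = 5 - (-4)/a = 5 + 4/a)
T(k, m) = -1 + k (T(k, m) = -(k*(-2) + 2)/2 = -(-2*k + 2)/2 = -(2 - 2*k)/2 = -1 + k)
v(z, w) = -4 + z/3
S = -60 (S = 2*(((5 + 4/(-2))*5)*(-2)) = 2*(((5 + 4*(-½))*5)*(-2)) = 2*(((5 - 2)*5)*(-2)) = 2*((3*5)*(-2)) = 2*(15*(-2)) = 2*(-30) = -60)
(S*v(0, T(3, 5)))*3 = -60*(-4 + (⅓)*0)*3 = -60*(-4 + 0)*3 = -60*(-4)*3 = 240*3 = 720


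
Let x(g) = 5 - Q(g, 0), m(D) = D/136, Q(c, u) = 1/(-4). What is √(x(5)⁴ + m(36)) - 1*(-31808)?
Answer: 31808 + 3*√6247177/272 ≈ 31836.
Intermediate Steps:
Q(c, u) = -¼
m(D) = D/136 (m(D) = D*(1/136) = D/136)
x(g) = 21/4 (x(g) = 5 - 1*(-¼) = 5 + ¼ = 21/4)
√(x(5)⁴ + m(36)) - 1*(-31808) = √((21/4)⁴ + (1/136)*36) - 1*(-31808) = √(194481/256 + 9/34) + 31808 = √(3307329/4352) + 31808 = 3*√6247177/272 + 31808 = 31808 + 3*√6247177/272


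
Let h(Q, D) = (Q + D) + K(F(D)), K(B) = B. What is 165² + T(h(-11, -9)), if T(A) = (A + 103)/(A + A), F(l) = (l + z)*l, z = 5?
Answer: 871319/32 ≈ 27229.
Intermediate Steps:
F(l) = l*(5 + l) (F(l) = (l + 5)*l = (5 + l)*l = l*(5 + l))
h(Q, D) = D + Q + D*(5 + D) (h(Q, D) = (Q + D) + D*(5 + D) = (D + Q) + D*(5 + D) = D + Q + D*(5 + D))
T(A) = (103 + A)/(2*A) (T(A) = (103 + A)/((2*A)) = (103 + A)*(1/(2*A)) = (103 + A)/(2*A))
165² + T(h(-11, -9)) = 165² + (103 + (-9 - 11 - 9*(5 - 9)))/(2*(-9 - 11 - 9*(5 - 9))) = 27225 + (103 + (-9 - 11 - 9*(-4)))/(2*(-9 - 11 - 9*(-4))) = 27225 + (103 + (-9 - 11 + 36))/(2*(-9 - 11 + 36)) = 27225 + (½)*(103 + 16)/16 = 27225 + (½)*(1/16)*119 = 27225 + 119/32 = 871319/32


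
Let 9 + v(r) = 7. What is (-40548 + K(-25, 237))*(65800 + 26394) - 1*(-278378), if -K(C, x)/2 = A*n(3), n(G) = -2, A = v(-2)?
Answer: -3738741486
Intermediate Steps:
v(r) = -2 (v(r) = -9 + 7 = -2)
A = -2
K(C, x) = -8 (K(C, x) = -(-4)*(-2) = -2*4 = -8)
(-40548 + K(-25, 237))*(65800 + 26394) - 1*(-278378) = (-40548 - 8)*(65800 + 26394) - 1*(-278378) = -40556*92194 + 278378 = -3739019864 + 278378 = -3738741486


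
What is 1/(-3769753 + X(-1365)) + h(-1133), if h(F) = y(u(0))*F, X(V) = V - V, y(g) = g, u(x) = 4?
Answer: -17084520597/3769753 ≈ -4532.0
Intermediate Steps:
X(V) = 0
h(F) = 4*F
1/(-3769753 + X(-1365)) + h(-1133) = 1/(-3769753 + 0) + 4*(-1133) = 1/(-3769753) - 4532 = -1/3769753 - 4532 = -17084520597/3769753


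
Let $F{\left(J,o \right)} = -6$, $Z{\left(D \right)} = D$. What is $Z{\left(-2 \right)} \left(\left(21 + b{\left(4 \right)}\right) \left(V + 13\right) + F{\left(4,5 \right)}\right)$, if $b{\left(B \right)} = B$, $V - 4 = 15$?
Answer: $-1588$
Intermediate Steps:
$V = 19$ ($V = 4 + 15 = 19$)
$Z{\left(-2 \right)} \left(\left(21 + b{\left(4 \right)}\right) \left(V + 13\right) + F{\left(4,5 \right)}\right) = - 2 \left(\left(21 + 4\right) \left(19 + 13\right) - 6\right) = - 2 \left(25 \cdot 32 - 6\right) = - 2 \left(800 - 6\right) = \left(-2\right) 794 = -1588$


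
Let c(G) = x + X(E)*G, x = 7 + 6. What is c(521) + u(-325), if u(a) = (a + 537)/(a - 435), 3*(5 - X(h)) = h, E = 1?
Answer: 1393111/570 ≈ 2444.1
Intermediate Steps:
X(h) = 5 - h/3
x = 13
u(a) = (537 + a)/(-435 + a)
c(G) = 13 + 14*G/3 (c(G) = 13 + (5 - ⅓*1)*G = 13 + (5 - ⅓)*G = 13 + 14*G/3)
c(521) + u(-325) = (13 + (14/3)*521) + (537 - 325)/(-435 - 325) = (13 + 7294/3) + 212/(-760) = 7333/3 - 1/760*212 = 7333/3 - 53/190 = 1393111/570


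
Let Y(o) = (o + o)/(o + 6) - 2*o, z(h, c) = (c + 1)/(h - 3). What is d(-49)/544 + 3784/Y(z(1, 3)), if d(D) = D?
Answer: 2058349/1632 ≈ 1261.2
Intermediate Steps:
z(h, c) = (1 + c)/(-3 + h)
Y(o) = -2*o + 2*o/(6 + o) (Y(o) = (2*o)/(6 + o) - 2*o = 2*o/(6 + o) - 2*o = -2*o + 2*o/(6 + o))
d(-49)/544 + 3784/Y(z(1, 3)) = -49/544 + 3784/((-2*(1 + 3)/(-3 + 1)*(5 + (1 + 3)/(-3 + 1))/(6 + (1 + 3)/(-3 + 1)))) = -49*1/544 + 3784/((-2*4/(-2)*(5 + 4/(-2))/(6 + 4/(-2)))) = -49/544 + 3784/((-2*(-½*4)*(5 - ½*4)/(6 - ½*4))) = -49/544 + 3784/((-2*(-2)*(5 - 2)/(6 - 2))) = -49/544 + 3784/((-2*(-2)*3/4)) = -49/544 + 3784/((-2*(-2)*¼*3)) = -49/544 + 3784/3 = 2058349/1632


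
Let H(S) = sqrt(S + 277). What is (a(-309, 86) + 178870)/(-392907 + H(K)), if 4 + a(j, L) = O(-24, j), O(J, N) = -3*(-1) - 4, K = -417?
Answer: -70277310555/154375910789 - 357730*I*sqrt(35)/154375910789 ≈ -0.45524 - 1.3709e-5*I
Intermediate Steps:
O(J, N) = -1 (O(J, N) = 3 - 4 = -1)
H(S) = sqrt(277 + S)
a(j, L) = -5 (a(j, L) = -4 - 1 = -5)
(a(-309, 86) + 178870)/(-392907 + H(K)) = (-5 + 178870)/(-392907 + sqrt(277 - 417)) = 178865/(-392907 + sqrt(-140)) = 178865/(-392907 + 2*I*sqrt(35))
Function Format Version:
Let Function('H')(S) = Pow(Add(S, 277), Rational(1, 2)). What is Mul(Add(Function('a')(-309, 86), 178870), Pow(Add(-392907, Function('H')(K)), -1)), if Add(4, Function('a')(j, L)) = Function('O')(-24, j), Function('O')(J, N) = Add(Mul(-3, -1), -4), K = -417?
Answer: Add(Rational(-70277310555, 154375910789), Mul(Rational(-357730, 154375910789), I, Pow(35, Rational(1, 2)))) ≈ Add(-0.45524, Mul(-1.3709e-5, I))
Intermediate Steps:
Function('O')(J, N) = -1 (Function('O')(J, N) = Add(3, -4) = -1)
Function('H')(S) = Pow(Add(277, S), Rational(1, 2))
Function('a')(j, L) = -5 (Function('a')(j, L) = Add(-4, -1) = -5)
Mul(Add(Function('a')(-309, 86), 178870), Pow(Add(-392907, Function('H')(K)), -1)) = Mul(Add(-5, 178870), Pow(Add(-392907, Pow(Add(277, -417), Rational(1, 2))), -1)) = Mul(178865, Pow(Add(-392907, Pow(-140, Rational(1, 2))), -1)) = Mul(178865, Pow(Add(-392907, Mul(2, I, Pow(35, Rational(1, 2)))), -1))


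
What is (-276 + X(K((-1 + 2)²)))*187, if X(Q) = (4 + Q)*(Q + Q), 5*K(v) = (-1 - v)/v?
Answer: -1303764/25 ≈ -52151.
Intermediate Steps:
K(v) = (-1 - v)/(5*v) (K(v) = ((-1 - v)/v)/5 = (-1 - v)/(5*v))
X(Q) = 2*Q*(4 + Q) (X(Q) = (4 + Q)*(2*Q) = 2*Q*(4 + Q))
(-276 + X(K((-1 + 2)²)))*187 = (-276 + 2*((-1 - (-1 + 2)²)/(5*((-1 + 2)²)))*(4 + (-1 - (-1 + 2)²)/(5*((-1 + 2)²))))*187 = (-276 + 2*((-1 - 1*1²)/(5*(1²)))*(4 + (-1 - 1*1²)/(5*(1²))))*187 = (-276 + 2*((⅕)*(-1 - 1*1)/1)*(4 + (⅕)*(-1 - 1*1)/1))*187 = (-276 + 2*((⅕)*1*(-1 - 1))*(4 + (⅕)*1*(-1 - 1)))*187 = (-276 + 2*((⅕)*1*(-2))*(4 + (⅕)*1*(-2)))*187 = (-276 + 2*(-⅖)*(4 - ⅖))*187 = (-276 + 2*(-⅖)*(18/5))*187 = (-276 - 72/25)*187 = -6972/25*187 = -1303764/25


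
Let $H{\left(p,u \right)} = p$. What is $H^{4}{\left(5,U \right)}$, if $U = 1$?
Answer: $625$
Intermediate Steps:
$H^{4}{\left(5,U \right)} = 5^{4} = 625$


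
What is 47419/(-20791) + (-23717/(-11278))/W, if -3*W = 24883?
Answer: -13308695747047/5834588184934 ≈ -2.2810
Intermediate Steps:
W = -24883/3 (W = -⅓*24883 = -24883/3 ≈ -8294.3)
47419/(-20791) + (-23717/(-11278))/W = 47419/(-20791) + (-23717/(-11278))/(-24883/3) = 47419*(-1/20791) - 23717*(-1/11278)*(-3/24883) = -47419/20791 + (23717/11278)*(-3/24883) = -47419/20791 - 71151/280630474 = -13308695747047/5834588184934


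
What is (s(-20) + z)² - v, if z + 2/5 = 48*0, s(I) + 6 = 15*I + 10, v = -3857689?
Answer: 98638549/25 ≈ 3.9455e+6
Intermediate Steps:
s(I) = 4 + 15*I (s(I) = -6 + (15*I + 10) = -6 + (10 + 15*I) = 4 + 15*I)
z = -⅖ (z = -⅖ + 48*0 = -⅖ + 0 = -⅖ ≈ -0.40000)
(s(-20) + z)² - v = ((4 + 15*(-20)) - ⅖)² - 1*(-3857689) = ((4 - 300) - ⅖)² + 3857689 = (-296 - ⅖)² + 3857689 = (-1482/5)² + 3857689 = 2196324/25 + 3857689 = 98638549/25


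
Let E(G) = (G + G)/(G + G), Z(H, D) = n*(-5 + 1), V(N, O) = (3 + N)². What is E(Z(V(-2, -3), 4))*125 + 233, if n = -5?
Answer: 358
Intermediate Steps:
Z(H, D) = 20 (Z(H, D) = -5*(-5 + 1) = -5*(-4) = 20)
E(G) = 1 (E(G) = (2*G)/((2*G)) = (2*G)*(1/(2*G)) = 1)
E(Z(V(-2, -3), 4))*125 + 233 = 1*125 + 233 = 125 + 233 = 358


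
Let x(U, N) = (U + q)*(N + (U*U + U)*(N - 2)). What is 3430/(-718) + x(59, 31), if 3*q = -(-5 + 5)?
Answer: 2175096356/359 ≈ 6.0588e+6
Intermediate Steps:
q = 0 (q = (-(-5 + 5))/3 = (-1*0)/3 = (⅓)*0 = 0)
x(U, N) = U*(N + (-2 + N)*(U + U²)) (x(U, N) = (U + 0)*(N + (U*U + U)*(N - 2)) = U*(N + (U² + U)*(-2 + N)) = U*(N + (U + U²)*(-2 + N)) = U*(N + (-2 + N)*(U + U²)))
3430/(-718) + x(59, 31) = 3430/(-718) + 59*(31 - 2*59 - 2*59² + 31*59 + 31*59²) = 3430*(-1/718) + 59*(31 - 118 - 2*3481 + 1829 + 31*3481) = -1715/359 + 59*(31 - 118 - 6962 + 1829 + 107911) = -1715/359 + 59*102691 = -1715/359 + 6058769 = 2175096356/359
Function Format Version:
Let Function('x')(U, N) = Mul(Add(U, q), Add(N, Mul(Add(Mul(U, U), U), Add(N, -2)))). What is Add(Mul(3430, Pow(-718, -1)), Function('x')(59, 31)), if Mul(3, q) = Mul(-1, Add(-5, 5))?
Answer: Rational(2175096356, 359) ≈ 6.0588e+6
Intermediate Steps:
q = 0 (q = Mul(Rational(1, 3), Mul(-1, Add(-5, 5))) = Mul(Rational(1, 3), Mul(-1, 0)) = Mul(Rational(1, 3), 0) = 0)
Function('x')(U, N) = Mul(U, Add(N, Mul(Add(-2, N), Add(U, Pow(U, 2))))) (Function('x')(U, N) = Mul(Add(U, 0), Add(N, Mul(Add(Mul(U, U), U), Add(N, -2)))) = Mul(U, Add(N, Mul(Add(Pow(U, 2), U), Add(-2, N)))) = Mul(U, Add(N, Mul(Add(U, Pow(U, 2)), Add(-2, N)))) = Mul(U, Add(N, Mul(Add(-2, N), Add(U, Pow(U, 2))))))
Add(Mul(3430, Pow(-718, -1)), Function('x')(59, 31)) = Add(Mul(3430, Pow(-718, -1)), Mul(59, Add(31, Mul(-2, 59), Mul(-2, Pow(59, 2)), Mul(31, 59), Mul(31, Pow(59, 2))))) = Add(Mul(3430, Rational(-1, 718)), Mul(59, Add(31, -118, Mul(-2, 3481), 1829, Mul(31, 3481)))) = Add(Rational(-1715, 359), Mul(59, Add(31, -118, -6962, 1829, 107911))) = Add(Rational(-1715, 359), Mul(59, 102691)) = Add(Rational(-1715, 359), 6058769) = Rational(2175096356, 359)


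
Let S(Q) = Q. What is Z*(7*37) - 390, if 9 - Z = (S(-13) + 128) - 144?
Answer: 9452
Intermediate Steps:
Z = 38 (Z = 9 - ((-13 + 128) - 144) = 9 - (115 - 144) = 9 - 1*(-29) = 9 + 29 = 38)
Z*(7*37) - 390 = 38*(7*37) - 390 = 38*259 - 390 = 9842 - 390 = 9452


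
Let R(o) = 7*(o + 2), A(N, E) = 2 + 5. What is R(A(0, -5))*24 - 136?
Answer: 1376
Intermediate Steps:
A(N, E) = 7
R(o) = 14 + 7*o (R(o) = 7*(2 + o) = 14 + 7*o)
R(A(0, -5))*24 - 136 = (14 + 7*7)*24 - 136 = (14 + 49)*24 - 136 = 63*24 - 136 = 1512 - 136 = 1376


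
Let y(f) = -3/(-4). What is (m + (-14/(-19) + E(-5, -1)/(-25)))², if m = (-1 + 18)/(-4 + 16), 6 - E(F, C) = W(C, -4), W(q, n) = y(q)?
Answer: 30680521/8122500 ≈ 3.7772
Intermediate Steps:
y(f) = ¾ (y(f) = -3*(-¼) = ¾)
W(q, n) = ¾
E(F, C) = 21/4 (E(F, C) = 6 - 1*¾ = 6 - ¾ = 21/4)
m = 17/12 ≈ 1.4167
(m + (-14/(-19) + E(-5, -1)/(-25)))² = (17/12 + (-14/(-19) + (21/4)/(-25)))² = (17/12 + (-14*(-1/19) + (21/4)*(-1/25)))² = (17/12 + (14/19 - 21/100))² = (17/12 + 1001/1900)² = (5539/2850)² = 30680521/8122500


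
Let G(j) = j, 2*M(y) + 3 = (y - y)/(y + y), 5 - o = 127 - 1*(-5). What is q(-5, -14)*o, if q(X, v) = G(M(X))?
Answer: 381/2 ≈ 190.50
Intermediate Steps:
o = -127 (o = 5 - (127 - 1*(-5)) = 5 - (127 + 5) = 5 - 1*132 = 5 - 132 = -127)
M(y) = -3/2 (M(y) = -3/2 + ((y - y)/(y + y))/2 = -3/2 + (0/((2*y)))/2 = -3/2 + (0*(1/(2*y)))/2 = -3/2 + (½)*0 = -3/2 + 0 = -3/2)
q(X, v) = -3/2
q(-5, -14)*o = -3/2*(-127) = 381/2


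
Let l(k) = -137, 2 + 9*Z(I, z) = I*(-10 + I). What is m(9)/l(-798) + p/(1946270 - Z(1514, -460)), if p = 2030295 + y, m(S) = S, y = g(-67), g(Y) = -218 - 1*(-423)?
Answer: 65734781/57994292 ≈ 1.1335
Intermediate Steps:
g(Y) = 205 (g(Y) = -218 + 423 = 205)
y = 205
Z(I, z) = -2/9 + I*(-10 + I)/9 (Z(I, z) = -2/9 + (I*(-10 + I))/9 = -2/9 + I*(-10 + I)/9)
p = 2030500 (p = 2030295 + 205 = 2030500)
m(9)/l(-798) + p/(1946270 - Z(1514, -460)) = 9/(-137) + 2030500/(1946270 - (-2/9 - 10/9*1514 + (⅑)*1514²)) = 9*(-1/137) + 2030500/(1946270 - (-2/9 - 15140/9 + (⅑)*2292196)) = -9/137 + 2030500/(1946270 - (-2/9 - 15140/9 + 2292196/9)) = -9/137 + 2030500/(1946270 - 1*253006) = -9/137 + 2030500/(1946270 - 253006) = -9/137 + 2030500/1693264 = -9/137 + 2030500*(1/1693264) = -9/137 + 507625/423316 = 65734781/57994292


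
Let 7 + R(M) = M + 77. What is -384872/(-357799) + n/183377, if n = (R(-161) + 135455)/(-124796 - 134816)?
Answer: 4580625682827873/4258422595094369 ≈ 1.0757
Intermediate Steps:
R(M) = 70 + M (R(M) = -7 + (M + 77) = -7 + (77 + M) = 70 + M)
n = -33841/64903 (n = ((70 - 161) + 135455)/(-124796 - 134816) = (-91 + 135455)/(-259612) = 135364*(-1/259612) = -33841/64903 ≈ -0.52141)
-384872/(-357799) + n/183377 = -384872/(-357799) - 33841/64903/183377 = -384872*(-1/357799) - 33841/64903*1/183377 = 384872/357799 - 33841/11901717431 = 4580625682827873/4258422595094369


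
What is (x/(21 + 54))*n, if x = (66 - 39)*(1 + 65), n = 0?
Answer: 0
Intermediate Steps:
x = 1782 (x = 27*66 = 1782)
(x/(21 + 54))*n = (1782/(21 + 54))*0 = (1782/75)*0 = (1782*(1/75))*0 = (594/25)*0 = 0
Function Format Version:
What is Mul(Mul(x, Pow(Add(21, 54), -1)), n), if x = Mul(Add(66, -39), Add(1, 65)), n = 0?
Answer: 0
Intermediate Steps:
x = 1782 (x = Mul(27, 66) = 1782)
Mul(Mul(x, Pow(Add(21, 54), -1)), n) = Mul(Mul(1782, Pow(Add(21, 54), -1)), 0) = Mul(Mul(1782, Pow(75, -1)), 0) = Mul(Mul(1782, Rational(1, 75)), 0) = Mul(Rational(594, 25), 0) = 0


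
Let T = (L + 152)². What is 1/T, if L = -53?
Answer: 1/9801 ≈ 0.00010203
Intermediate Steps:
T = 9801 (T = (-53 + 152)² = 99² = 9801)
1/T = 1/9801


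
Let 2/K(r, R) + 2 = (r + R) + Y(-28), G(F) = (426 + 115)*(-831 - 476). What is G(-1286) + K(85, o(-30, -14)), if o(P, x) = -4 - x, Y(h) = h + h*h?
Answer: -600316861/849 ≈ -7.0709e+5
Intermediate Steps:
Y(h) = h + h²
G(F) = -707087 (G(F) = 541*(-1307) = -707087)
K(r, R) = 2/(754 + R + r) (K(r, R) = 2/(-2 + ((r + R) - 28*(1 - 28))) = 2/(-2 + ((R + r) - 28*(-27))) = 2/(-2 + ((R + r) + 756)) = 2/(-2 + (756 + R + r)) = 2/(754 + R + r))
G(-1286) + K(85, o(-30, -14)) = -707087 + 2/(754 + (-4 - 1*(-14)) + 85) = -707087 + 2/(754 + (-4 + 14) + 85) = -707087 + 2/(754 + 10 + 85) = -707087 + 2/849 = -600316861/849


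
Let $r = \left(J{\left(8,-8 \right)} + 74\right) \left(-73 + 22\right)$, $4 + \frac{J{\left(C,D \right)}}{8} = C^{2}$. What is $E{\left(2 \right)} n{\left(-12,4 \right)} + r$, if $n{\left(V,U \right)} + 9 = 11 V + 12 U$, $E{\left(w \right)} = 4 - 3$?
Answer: $-28347$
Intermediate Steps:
$J{\left(C,D \right)} = -32 + 8 C^{2}$
$E{\left(w \right)} = 1$
$n{\left(V,U \right)} = -9 + 11 V + 12 U$ ($n{\left(V,U \right)} = -9 + \left(11 V + 12 U\right) = -9 + 11 V + 12 U$)
$r = -28254$ ($r = \left(\left(-32 + 8 \cdot 8^{2}\right) + 74\right) \left(-73 + 22\right) = \left(\left(-32 + 8 \cdot 64\right) + 74\right) \left(-51\right) = \left(\left(-32 + 512\right) + 74\right) \left(-51\right) = \left(480 + 74\right) \left(-51\right) = 554 \left(-51\right) = -28254$)
$E{\left(2 \right)} n{\left(-12,4 \right)} + r = 1 \left(-9 + 11 \left(-12\right) + 12 \cdot 4\right) - 28254 = 1 \left(-9 - 132 + 48\right) - 28254 = 1 \left(-93\right) - 28254 = -93 - 28254 = -28347$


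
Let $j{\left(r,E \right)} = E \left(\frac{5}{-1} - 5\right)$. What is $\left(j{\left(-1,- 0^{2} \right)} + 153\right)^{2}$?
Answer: $23409$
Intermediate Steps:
$j{\left(r,E \right)} = - 10 E$ ($j{\left(r,E \right)} = E \left(5 \left(-1\right) - 5\right) = E \left(-5 - 5\right) = E \left(-10\right) = - 10 E$)
$\left(j{\left(-1,- 0^{2} \right)} + 153\right)^{2} = \left(- 10 \left(- 0^{2}\right) + 153\right)^{2} = \left(- 10 \left(\left(-1\right) 0\right) + 153\right)^{2} = \left(\left(-10\right) 0 + 153\right)^{2} = \left(0 + 153\right)^{2} = 153^{2} = 23409$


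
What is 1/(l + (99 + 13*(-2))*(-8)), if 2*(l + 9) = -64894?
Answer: -1/33040 ≈ -3.0266e-5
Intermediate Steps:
l = -32456 (l = -9 + (½)*(-64894) = -9 - 32447 = -32456)
1/(l + (99 + 13*(-2))*(-8)) = 1/(-32456 + (99 + 13*(-2))*(-8)) = 1/(-32456 + (99 - 26)*(-8)) = 1/(-32456 + 73*(-8)) = 1/(-32456 - 584) = 1/(-33040) = -1/33040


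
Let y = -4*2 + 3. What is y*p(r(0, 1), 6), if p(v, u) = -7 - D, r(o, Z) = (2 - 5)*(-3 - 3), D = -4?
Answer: 15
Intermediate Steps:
r(o, Z) = 18 (r(o, Z) = -3*(-6) = 18)
p(v, u) = -3 (p(v, u) = -7 - 1*(-4) = -7 + 4 = -3)
y = -5 (y = -8 + 3 = -5)
y*p(r(0, 1), 6) = -5*(-3) = 15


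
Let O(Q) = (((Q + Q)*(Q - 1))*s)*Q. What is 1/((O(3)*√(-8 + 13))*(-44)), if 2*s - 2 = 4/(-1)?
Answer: √5/7920 ≈ 0.00028233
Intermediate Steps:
s = -1 (s = 1 + (4/(-1))/2 = 1 + (4*(-1))/2 = 1 + (½)*(-4) = 1 - 2 = -1)
O(Q) = -2*Q²*(-1 + Q) (O(Q) = (((Q + Q)*(Q - 1))*(-1))*Q = (((2*Q)*(-1 + Q))*(-1))*Q = ((2*Q*(-1 + Q))*(-1))*Q = (-2*Q*(-1 + Q))*Q = -2*Q²*(-1 + Q))
1/((O(3)*√(-8 + 13))*(-44)) = 1/(((2*3²*(1 - 1*3))*√(-8 + 13))*(-44)) = 1/(((2*9*(1 - 3))*√5)*(-44)) = 1/(((2*9*(-2))*√5)*(-44)) = 1/(-36*√5*(-44)) = 1/(1584*√5) = √5/7920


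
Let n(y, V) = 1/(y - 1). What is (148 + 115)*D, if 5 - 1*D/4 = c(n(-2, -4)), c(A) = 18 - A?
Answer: -42080/3 ≈ -14027.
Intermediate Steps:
n(y, V) = 1/(-1 + y)
D = -160/3 (D = 20 - 4*(18 - 1/(-1 - 2)) = 20 - 4*(18 - 1/(-3)) = 20 - 4*(18 - 1*(-⅓)) = 20 - 4*(18 + ⅓) = 20 - 4*55/3 = 20 - 220/3 = -160/3 ≈ -53.333)
(148 + 115)*D = (148 + 115)*(-160/3) = 263*(-160/3) = -42080/3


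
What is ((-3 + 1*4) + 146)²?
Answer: 21609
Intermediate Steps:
((-3 + 1*4) + 146)² = ((-3 + 4) + 146)² = (1 + 146)² = 147² = 21609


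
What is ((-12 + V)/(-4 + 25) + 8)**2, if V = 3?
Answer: 2809/49 ≈ 57.327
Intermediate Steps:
((-12 + V)/(-4 + 25) + 8)**2 = ((-12 + 3)/(-4 + 25) + 8)**2 = (-9/21 + 8)**2 = (-9*1/21 + 8)**2 = (-3/7 + 8)**2 = (53/7)**2 = 2809/49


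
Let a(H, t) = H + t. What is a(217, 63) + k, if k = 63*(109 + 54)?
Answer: 10549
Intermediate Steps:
k = 10269 (k = 63*163 = 10269)
a(217, 63) + k = (217 + 63) + 10269 = 280 + 10269 = 10549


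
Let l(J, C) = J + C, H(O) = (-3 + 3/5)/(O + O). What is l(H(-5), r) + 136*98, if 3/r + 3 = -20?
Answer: 7663663/575 ≈ 13328.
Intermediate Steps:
r = -3/23 (r = 3/(-3 - 20) = 3/(-23) = 3*(-1/23) = -3/23 ≈ -0.13043)
H(O) = -6/(5*O) (H(O) = (-3 + 3*(1/5))/((2*O)) = (-3 + 3/5)*(1/(2*O)) = -6/(5*O))
l(J, C) = C + J
l(H(-5), r) + 136*98 = (-3/23 - 6/5/(-5)) + 136*98 = (-3/23 - 6/5*(-1/5)) + 13328 = (-3/23 + 6/25) + 13328 = 63/575 + 13328 = 7663663/575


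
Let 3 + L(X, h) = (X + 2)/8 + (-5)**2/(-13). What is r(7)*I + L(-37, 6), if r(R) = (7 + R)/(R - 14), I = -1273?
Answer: 263817/104 ≈ 2536.7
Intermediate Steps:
r(R) = (7 + R)/(-14 + R)
L(X, h) = -243/52 + X/8 (L(X, h) = -3 + ((X + 2)/8 + (-5)**2/(-13)) = -3 + ((2 + X)*(1/8) + 25*(-1/13)) = -3 + ((1/4 + X/8) - 25/13) = -3 + (-87/52 + X/8) = -243/52 + X/8)
r(7)*I + L(-37, 6) = ((7 + 7)/(-14 + 7))*(-1273) + (-243/52 + (1/8)*(-37)) = (14/(-7))*(-1273) + (-243/52 - 37/8) = -1/7*14*(-1273) - 967/104 = -2*(-1273) - 967/104 = 2546 - 967/104 = 263817/104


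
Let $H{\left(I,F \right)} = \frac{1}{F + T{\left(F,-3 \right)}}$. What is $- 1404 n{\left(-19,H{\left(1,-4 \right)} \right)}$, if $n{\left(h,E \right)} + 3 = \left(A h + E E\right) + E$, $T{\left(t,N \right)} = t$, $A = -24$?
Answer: $- \frac{10173735}{16} \approx -6.3586 \cdot 10^{5}$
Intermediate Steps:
$H{\left(I,F \right)} = \frac{1}{2 F}$ ($H{\left(I,F \right)} = \frac{1}{F + F} = \frac{1}{2 F}$)
$n{\left(h,E \right)} = -3 + E + E^{2} - 24 h$ ($n{\left(h,E \right)} = -3 + \left(\left(- 24 h + E E\right) + E\right) = -3 + \left(\left(- 24 h + E^{2}\right) + E\right) = -3 + \left(\left(E^{2} - 24 h\right) + E\right) = -3 + \left(E + E^{2} - 24 h\right) = -3 + E + E^{2} - 24 h$)
$- 1404 n{\left(-19,H{\left(1,-4 \right)} \right)} = - 1404 \left(-3 + \frac{1}{2 \left(-4\right)} + \left(\frac{1}{2 \left(-4\right)}\right)^{2} - -456\right) = - 1404 \left(-3 + \frac{1}{2} \left(- \frac{1}{4}\right) + \left(\frac{1}{2} \left(- \frac{1}{4}\right)\right)^{2} + 456\right) = - 1404 \left(-3 - \frac{1}{8} + \left(- \frac{1}{8}\right)^{2} + 456\right) = - 1404 \left(-3 - \frac{1}{8} + \frac{1}{64} + 456\right) = \left(-1404\right) \frac{28985}{64} = - \frac{10173735}{16}$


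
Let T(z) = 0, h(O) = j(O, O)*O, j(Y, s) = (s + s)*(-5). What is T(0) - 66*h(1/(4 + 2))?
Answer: 55/3 ≈ 18.333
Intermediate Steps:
j(Y, s) = -10*s (j(Y, s) = (2*s)*(-5) = -10*s)
h(O) = -10*O**2 (h(O) = (-10*O)*O = -10*O**2)
T(0) - 66*h(1/(4 + 2)) = 0 - (-660)*(1/(4 + 2))**2 = 0 - (-660)*(1/6)**2 = 0 - (-660)/36 = 0 - 66*(-5/18) = 0 + 55/3 = 55/3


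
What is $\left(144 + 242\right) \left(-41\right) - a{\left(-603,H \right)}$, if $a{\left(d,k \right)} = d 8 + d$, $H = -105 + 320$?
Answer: $-10399$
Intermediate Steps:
$H = 215$
$a{\left(d,k \right)} = 9 d$ ($a{\left(d,k \right)} = 8 d + d = 9 d$)
$\left(144 + 242\right) \left(-41\right) - a{\left(-603,H \right)} = \left(144 + 242\right) \left(-41\right) - 9 \left(-603\right) = 386 \left(-41\right) - -5427 = -15826 + 5427 = -10399$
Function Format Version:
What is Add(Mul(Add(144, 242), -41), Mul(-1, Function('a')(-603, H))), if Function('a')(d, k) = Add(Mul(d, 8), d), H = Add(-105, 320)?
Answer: -10399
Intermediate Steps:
H = 215
Function('a')(d, k) = Mul(9, d) (Function('a')(d, k) = Add(Mul(8, d), d) = Mul(9, d))
Add(Mul(Add(144, 242), -41), Mul(-1, Function('a')(-603, H))) = Add(Mul(Add(144, 242), -41), Mul(-1, Mul(9, -603))) = Add(Mul(386, -41), Mul(-1, -5427)) = Add(-15826, 5427) = -10399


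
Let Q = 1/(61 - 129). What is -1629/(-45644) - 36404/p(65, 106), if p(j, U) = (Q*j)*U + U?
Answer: -56494962973/7257396 ≈ -7784.5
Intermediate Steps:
Q = -1/68 (Q = 1/(-68) = -1/68 ≈ -0.014706)
p(j, U) = U - U*j/68 (p(j, U) = (-j/68)*U + U = -U*j/68 + U = U - U*j/68)
-1629/(-45644) - 36404/p(65, 106) = -1629/(-45644) - 36404*34/(53*(68 - 1*65)) = -1629*(-1/45644) - 36404*34/(53*(68 - 65)) = 1629/45644 - 36404/((1/68)*106*3) = 1629/45644 - 36404/159/34 = 1629/45644 - 36404*34/159 = 1629/45644 - 1237736/159 = -56494962973/7257396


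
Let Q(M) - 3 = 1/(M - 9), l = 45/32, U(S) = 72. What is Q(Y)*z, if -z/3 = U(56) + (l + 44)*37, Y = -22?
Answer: -3868485/248 ≈ -15599.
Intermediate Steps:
l = 45/32 (l = 45*(1/32) = 45/32 ≈ 1.4063)
z = -168195/32 (z = -3*(72 + (45/32 + 44)*37) = -3*(72 + (1453/32)*37) = -3*(72 + 53761/32) = -3*56065/32 = -168195/32 ≈ -5256.1)
Q(M) = 3 + 1/(-9 + M) (Q(M) = 3 + 1/(M - 9) = 3 + 1/(-9 + M))
Q(Y)*z = ((-26 + 3*(-22))/(-9 - 22))*(-168195/32) = ((-26 - 66)/(-31))*(-168195/32) = -1/31*(-92)*(-168195/32) = (92/31)*(-168195/32) = -3868485/248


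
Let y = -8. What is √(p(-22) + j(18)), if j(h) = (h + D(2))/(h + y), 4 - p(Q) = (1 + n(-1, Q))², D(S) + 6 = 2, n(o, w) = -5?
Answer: I*√265/5 ≈ 3.2558*I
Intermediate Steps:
D(S) = -4 (D(S) = -6 + 2 = -4)
p(Q) = -12 (p(Q) = 4 - (1 - 5)² = 4 - 1*(-4)² = 4 - 1*16 = 4 - 16 = -12)
j(h) = (-4 + h)/(-8 + h) (j(h) = (h - 4)/(h - 8) = (-4 + h)/(-8 + h))
√(p(-22) + j(18)) = √(-12 + (-4 + 18)/(-8 + 18)) = √(-12 + 14/10) = √(-12 + (⅒)*14) = √(-12 + 7/5) = √(-53/5) = I*√265/5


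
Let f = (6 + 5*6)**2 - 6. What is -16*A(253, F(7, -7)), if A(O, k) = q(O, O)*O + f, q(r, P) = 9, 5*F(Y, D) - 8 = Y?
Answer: -57072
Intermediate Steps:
F(Y, D) = 8/5 + Y/5
f = 1290 (f = (6 + 30)**2 - 6 = 36**2 - 6 = 1296 - 6 = 1290)
A(O, k) = 1290 + 9*O (A(O, k) = 9*O + 1290 = 1290 + 9*O)
-16*A(253, F(7, -7)) = -16*(1290 + 9*253) = -16*(1290 + 2277) = -16*3567 = -57072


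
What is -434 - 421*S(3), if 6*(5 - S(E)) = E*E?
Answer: -3815/2 ≈ -1907.5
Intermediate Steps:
S(E) = 5 - E²/6 (S(E) = 5 - E*E/6 = 5 - E²/6)
-434 - 421*S(3) = -434 - 421*(5 - ⅙*3²) = -434 - 421*(5 - ⅙*9) = -434 - 421*(5 - 3/2) = -434 - 421*7/2 = -434 - 2947/2 = -3815/2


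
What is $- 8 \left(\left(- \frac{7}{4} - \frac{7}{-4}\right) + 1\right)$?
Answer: $-8$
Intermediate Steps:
$- 8 \left(\left(- \frac{7}{4} - \frac{7}{-4}\right) + 1\right) = - 8 \left(\left(\left(-7\right) \frac{1}{4} - - \frac{7}{4}\right) + 1\right) = - 8 \left(\left(- \frac{7}{4} + \frac{7}{4}\right) + 1\right) = - 8 \left(0 + 1\right) = \left(-8\right) 1 = -8$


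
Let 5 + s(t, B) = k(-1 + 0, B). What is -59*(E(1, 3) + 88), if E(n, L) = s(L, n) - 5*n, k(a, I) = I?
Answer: -4661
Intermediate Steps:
s(t, B) = -5 + B
E(n, L) = -5 - 4*n (E(n, L) = (-5 + n) - 5*n = -5 - 4*n)
-59*(E(1, 3) + 88) = -59*((-5 - 4*1) + 88) = -59*((-5 - 4) + 88) = -59*(-9 + 88) = -59*79 = -4661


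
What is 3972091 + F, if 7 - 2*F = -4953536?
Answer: 12897725/2 ≈ 6.4489e+6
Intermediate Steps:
F = 4953543/2 (F = 7/2 - ½*(-4953536) = 7/2 + 2476768 = 4953543/2 ≈ 2.4768e+6)
3972091 + F = 3972091 + 4953543/2 = 12897725/2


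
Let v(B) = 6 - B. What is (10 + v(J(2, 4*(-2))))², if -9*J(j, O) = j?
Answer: 21316/81 ≈ 263.16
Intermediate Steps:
J(j, O) = -j/9
(10 + v(J(2, 4*(-2))))² = (10 + (6 - (-1)*2/9))² = (10 + (6 - 1*(-2/9)))² = (10 + (6 + 2/9))² = (10 + 56/9)² = (146/9)² = 21316/81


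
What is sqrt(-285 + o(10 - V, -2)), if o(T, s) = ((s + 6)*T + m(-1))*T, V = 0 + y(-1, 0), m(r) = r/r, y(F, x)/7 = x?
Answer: 5*sqrt(5) ≈ 11.180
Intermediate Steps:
y(F, x) = 7*x
m(r) = 1
V = 0 (V = 0 + 7*0 = 0 + 0 = 0)
o(T, s) = T*(1 + T*(6 + s)) (o(T, s) = ((s + 6)*T + 1)*T = ((6 + s)*T + 1)*T = (T*(6 + s) + 1)*T = (1 + T*(6 + s))*T = T*(1 + T*(6 + s)))
sqrt(-285 + o(10 - V, -2)) = sqrt(-285 + (10 - 1*0)*(1 + 6*(10 - 1*0) + (10 - 1*0)*(-2))) = sqrt(-285 + (10 + 0)*(1 + 6*(10 + 0) + (10 + 0)*(-2))) = sqrt(-285 + 10*(1 + 6*10 + 10*(-2))) = sqrt(-285 + 10*(1 + 60 - 20)) = sqrt(-285 + 10*41) = sqrt(-285 + 410) = sqrt(125) = 5*sqrt(5)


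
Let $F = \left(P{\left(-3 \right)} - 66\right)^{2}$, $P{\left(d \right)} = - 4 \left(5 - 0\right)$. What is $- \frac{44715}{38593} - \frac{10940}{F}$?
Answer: $- \frac{188229890}{71358457} \approx -2.6378$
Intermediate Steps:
$P{\left(d \right)} = -20$ ($P{\left(d \right)} = - 4 \left(5 + \left(-1 + 1\right)\right) = - 4 \left(5 + 0\right) = \left(-4\right) 5 = -20$)
$F = 7396$ ($F = \left(-20 - 66\right)^{2} = \left(-86\right)^{2} = 7396$)
$- \frac{44715}{38593} - \frac{10940}{F} = - \frac{44715}{38593} - \frac{10940}{7396} = \left(-44715\right) \frac{1}{38593} - \frac{2735}{1849} = - \frac{44715}{38593} - \frac{2735}{1849} = - \frac{188229890}{71358457}$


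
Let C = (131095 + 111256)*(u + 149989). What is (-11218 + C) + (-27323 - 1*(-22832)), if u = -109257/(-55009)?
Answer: 1999601891909077/55009 ≈ 3.6350e+10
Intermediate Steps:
u = 109257/55009 (u = -109257*(-1/55009) = 109257/55009 ≈ 1.9862)
C = 1999602756045458/55009 (C = (131095 + 111256)*(109257/55009 + 149989) = 242351*(8250854158/55009) = 1999602756045458/55009 ≈ 3.6350e+10)
(-11218 + C) + (-27323 - 1*(-22832)) = (-11218 + 1999602756045458/55009) + (-27323 - 1*(-22832)) = 1999602138954496/55009 + (-27323 + 22832) = 1999602138954496/55009 - 4491 = 1999601891909077/55009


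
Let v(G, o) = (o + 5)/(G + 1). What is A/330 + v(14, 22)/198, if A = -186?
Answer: -61/110 ≈ -0.55455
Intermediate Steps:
v(G, o) = (5 + o)/(1 + G)
A/330 + v(14, 22)/198 = -186/330 + ((5 + 22)/(1 + 14))/198 = -186*1/330 + (27/15)*(1/198) = -31/55 + ((1/15)*27)*(1/198) = -31/55 + (9/5)*(1/198) = -31/55 + 1/110 = -61/110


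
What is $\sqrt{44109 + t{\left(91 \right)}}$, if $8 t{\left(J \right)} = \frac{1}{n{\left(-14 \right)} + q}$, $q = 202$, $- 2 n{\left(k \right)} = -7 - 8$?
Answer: $\frac{\sqrt{30975281015}}{838} \approx 210.02$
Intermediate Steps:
$n{\left(k \right)} = \frac{15}{2}$ ($n{\left(k \right)} = - \frac{-7 - 8}{2} = \left(- \frac{1}{2}\right) \left(-15\right) = \frac{15}{2}$)
$t{\left(J \right)} = \frac{1}{1676}$ ($t{\left(J \right)} = \frac{1}{8 \left(\frac{15}{2} + 202\right)} = \frac{1}{8 \cdot \frac{419}{2}} = \frac{1}{8} \cdot \frac{2}{419} = \frac{1}{1676}$)
$\sqrt{44109 + t{\left(91 \right)}} = \sqrt{44109 + \frac{1}{1676}} = \sqrt{\frac{73926685}{1676}} = \frac{\sqrt{30975281015}}{838}$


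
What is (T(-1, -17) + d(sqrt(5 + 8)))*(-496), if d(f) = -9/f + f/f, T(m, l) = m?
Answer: 4464*sqrt(13)/13 ≈ 1238.1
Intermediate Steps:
d(f) = 1 - 9/f (d(f) = -9/f + 1 = 1 - 9/f)
(T(-1, -17) + d(sqrt(5 + 8)))*(-496) = (-1 + (-9 + sqrt(5 + 8))/(sqrt(5 + 8)))*(-496) = (-1 + (-9 + sqrt(13))/(sqrt(13)))*(-496) = (-1 + (sqrt(13)/13)*(-9 + sqrt(13)))*(-496) = (-1 + sqrt(13)*(-9 + sqrt(13))/13)*(-496) = 496 - 496*sqrt(13)*(-9 + sqrt(13))/13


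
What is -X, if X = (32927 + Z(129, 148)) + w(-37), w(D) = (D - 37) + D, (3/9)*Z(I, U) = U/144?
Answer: -393829/12 ≈ -32819.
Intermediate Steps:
Z(I, U) = U/48 (Z(I, U) = 3*(U/144) = U/48)
w(D) = -37 + 2*D (w(D) = (-37 + D) + D = -37 + 2*D)
X = 393829/12 (X = (32927 + (1/48)*148) + (-37 + 2*(-37)) = (32927 + 37/12) + (-37 - 74) = 395161/12 - 111 = 393829/12 ≈ 32819.)
-X = -1*393829/12 = -393829/12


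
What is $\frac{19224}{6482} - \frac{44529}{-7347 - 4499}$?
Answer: $\frac{258182241}{38392886} \approx 6.7247$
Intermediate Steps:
$\frac{19224}{6482} - \frac{44529}{-7347 - 4499} = 19224 \cdot \frac{1}{6482} - \frac{44529}{-11846} = \frac{9612}{3241} - - \frac{44529}{11846} = \frac{9612}{3241} + \frac{44529}{11846} = \frac{258182241}{38392886}$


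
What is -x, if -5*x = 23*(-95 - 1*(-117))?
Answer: 506/5 ≈ 101.20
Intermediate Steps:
x = -506/5 (x = -23*(-95 - 1*(-117))/5 = -23*(-95 + 117)/5 = -23*22/5 = -⅕*506 = -506/5 ≈ -101.20)
-x = -1*(-506/5) = 506/5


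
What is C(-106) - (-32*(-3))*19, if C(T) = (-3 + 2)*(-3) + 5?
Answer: -1816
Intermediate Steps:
C(T) = 8 (C(T) = -1*(-3) + 5 = 3 + 5 = 8)
C(-106) - (-32*(-3))*19 = 8 - (-32*(-3))*19 = 8 - 96*19 = 8 - 1*1824 = 8 - 1824 = -1816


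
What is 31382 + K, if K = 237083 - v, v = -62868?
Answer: 331333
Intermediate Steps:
K = 299951 (K = 237083 - 1*(-62868) = 237083 + 62868 = 299951)
31382 + K = 31382 + 299951 = 331333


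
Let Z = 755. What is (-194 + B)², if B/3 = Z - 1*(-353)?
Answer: 9796900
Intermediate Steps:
B = 3324 (B = 3*(755 - 1*(-353)) = 3*(755 + 353) = 3*1108 = 3324)
(-194 + B)² = (-194 + 3324)² = 3130² = 9796900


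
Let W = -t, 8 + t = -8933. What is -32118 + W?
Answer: -23177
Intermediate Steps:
t = -8941 (t = -8 - 8933 = -8941)
W = 8941 (W = -1*(-8941) = 8941)
-32118 + W = -32118 + 8941 = -23177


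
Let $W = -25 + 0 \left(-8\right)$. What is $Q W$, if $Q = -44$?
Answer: $1100$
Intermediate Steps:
$W = -25$ ($W = -25 + 0 = -25$)
$Q W = \left(-44\right) \left(-25\right) = 1100$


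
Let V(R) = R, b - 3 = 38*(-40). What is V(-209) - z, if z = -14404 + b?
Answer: 15712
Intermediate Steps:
b = -1517 (b = 3 + 38*(-40) = 3 - 1520 = -1517)
z = -15921 (z = -14404 - 1517 = -15921)
V(-209) - z = -209 - 1*(-15921) = -209 + 15921 = 15712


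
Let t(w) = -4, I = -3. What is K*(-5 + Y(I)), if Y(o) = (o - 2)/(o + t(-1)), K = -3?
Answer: 90/7 ≈ 12.857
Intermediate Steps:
Y(o) = (-2 + o)/(-4 + o) (Y(o) = (o - 2)/(o - 4) = (-2 + o)/(-4 + o))
K*(-5 + Y(I)) = -3*(-5 + (-2 - 3)/(-4 - 3)) = -3*(-5 - 5/(-7)) = -3*(-5 - ⅐*(-5)) = -3*(-5 + 5/7) = -3*(-30/7) = 90/7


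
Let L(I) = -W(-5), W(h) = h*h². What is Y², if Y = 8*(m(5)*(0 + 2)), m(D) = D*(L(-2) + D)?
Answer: 108160000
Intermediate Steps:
W(h) = h³
L(I) = 125 (L(I) = -1*(-5)³ = -1*(-125) = 125)
m(D) = D*(125 + D)
Y = 10400 (Y = 8*((5*(125 + 5))*(0 + 2)) = 8*((5*130)*2) = 8*(650*2) = 8*1300 = 10400)
Y² = 10400² = 108160000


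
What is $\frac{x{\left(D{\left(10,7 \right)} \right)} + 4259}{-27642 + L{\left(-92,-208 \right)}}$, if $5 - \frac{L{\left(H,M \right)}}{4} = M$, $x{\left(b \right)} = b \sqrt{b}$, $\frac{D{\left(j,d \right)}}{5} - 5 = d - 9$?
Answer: $- \frac{4259}{26790} - \frac{\sqrt{15}}{1786} \approx -0.16115$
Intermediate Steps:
$D{\left(j,d \right)} = -20 + 5 d$ ($D{\left(j,d \right)} = 25 + 5 \left(d - 9\right) = 25 + 5 \left(-9 + d\right) = 25 + \left(-45 + 5 d\right) = -20 + 5 d$)
$x{\left(b \right)} = b^{\frac{3}{2}}$
$L{\left(H,M \right)} = 20 - 4 M$
$\frac{x{\left(D{\left(10,7 \right)} \right)} + 4259}{-27642 + L{\left(-92,-208 \right)}} = \frac{\left(-20 + 5 \cdot 7\right)^{\frac{3}{2}} + 4259}{-27642 + \left(20 - -832\right)} = \frac{\left(-20 + 35\right)^{\frac{3}{2}} + 4259}{-27642 + \left(20 + 832\right)} = \frac{15^{\frac{3}{2}} + 4259}{-27642 + 852} = \frac{15 \sqrt{15} + 4259}{-26790} = \left(4259 + 15 \sqrt{15}\right) \left(- \frac{1}{26790}\right) = - \frac{4259}{26790} - \frac{\sqrt{15}}{1786}$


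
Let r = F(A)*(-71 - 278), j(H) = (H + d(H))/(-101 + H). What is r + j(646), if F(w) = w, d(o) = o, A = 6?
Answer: -1139938/545 ≈ -2091.6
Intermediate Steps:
j(H) = 2*H/(-101 + H) (j(H) = (H + H)/(-101 + H) = (2*H)/(-101 + H) = 2*H/(-101 + H))
r = -2094 (r = 6*(-71 - 278) = 6*(-349) = -2094)
r + j(646) = -2094 + 2*646/(-101 + 646) = -2094 + 2*646/545 = -2094 + 2*646*(1/545) = -2094 + 1292/545 = -1139938/545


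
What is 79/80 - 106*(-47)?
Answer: 398639/80 ≈ 4983.0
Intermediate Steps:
79/80 - 106*(-47) = 79*(1/80) + 4982 = 79/80 + 4982 = 398639/80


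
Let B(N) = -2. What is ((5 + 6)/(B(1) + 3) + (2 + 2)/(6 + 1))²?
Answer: 6561/49 ≈ 133.90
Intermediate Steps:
((5 + 6)/(B(1) + 3) + (2 + 2)/(6 + 1))² = ((5 + 6)/(-2 + 3) + (2 + 2)/(6 + 1))² = (11/1 + 4/7)² = (11*1 + 4*(⅐))² = (11 + 4/7)² = (81/7)² = 6561/49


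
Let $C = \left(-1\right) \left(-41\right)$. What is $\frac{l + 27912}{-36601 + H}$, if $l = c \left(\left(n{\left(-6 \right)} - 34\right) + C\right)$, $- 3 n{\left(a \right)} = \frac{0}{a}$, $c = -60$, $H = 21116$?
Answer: $- \frac{27492}{15485} \approx -1.7754$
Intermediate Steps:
$n{\left(a \right)} = 0$ ($n{\left(a \right)} = - \frac{0 \frac{1}{a}}{3} = \left(- \frac{1}{3}\right) 0 = 0$)
$C = 41$
$l = -420$ ($l = - 60 \left(\left(0 - 34\right) + 41\right) = - 60 \left(-34 + 41\right) = \left(-60\right) 7 = -420$)
$\frac{l + 27912}{-36601 + H} = \frac{-420 + 27912}{-36601 + 21116} = \frac{27492}{-15485} = 27492 \left(- \frac{1}{15485}\right) = - \frac{27492}{15485}$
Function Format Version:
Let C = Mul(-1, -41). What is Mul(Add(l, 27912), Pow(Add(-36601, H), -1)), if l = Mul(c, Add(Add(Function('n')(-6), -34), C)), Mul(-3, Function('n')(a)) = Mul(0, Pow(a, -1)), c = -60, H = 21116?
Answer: Rational(-27492, 15485) ≈ -1.7754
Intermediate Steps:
Function('n')(a) = 0 (Function('n')(a) = Mul(Rational(-1, 3), Mul(0, Pow(a, -1))) = Mul(Rational(-1, 3), 0) = 0)
C = 41
l = -420 (l = Mul(-60, Add(Add(0, -34), 41)) = Mul(-60, Add(-34, 41)) = Mul(-60, 7) = -420)
Mul(Add(l, 27912), Pow(Add(-36601, H), -1)) = Mul(Add(-420, 27912), Pow(Add(-36601, 21116), -1)) = Mul(27492, Pow(-15485, -1)) = Mul(27492, Rational(-1, 15485)) = Rational(-27492, 15485)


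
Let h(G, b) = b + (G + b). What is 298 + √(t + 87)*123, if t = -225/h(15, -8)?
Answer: 298 + 246*√78 ≈ 2470.6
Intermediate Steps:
h(G, b) = G + 2*b
t = 225 (t = -225/(15 + 2*(-8)) = -225/(15 - 16) = -225/(-1) = -225*(-1) = 225)
298 + √(t + 87)*123 = 298 + √(225 + 87)*123 = 298 + √312*123 = 298 + (2*√78)*123 = 298 + 246*√78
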